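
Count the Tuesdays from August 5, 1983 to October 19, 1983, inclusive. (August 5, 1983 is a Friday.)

11

August 5, 1983 is a Friday; the first Tuesday on or after it is August 9, 1983 (4 days later).
From August 9, 1983 to October 19, 1983: 22 + 30 + 19 = 71 days (rest of August, September, October).
71 ÷ 7 = 10 full weeks with remainder 1, so 10 more Tuesdays after the first → 11.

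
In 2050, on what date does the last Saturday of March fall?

March 2050 begins on a Tuesday, so the first Saturday is March 5 (4 days later).
March 2050 has 31 days. Adding weeks: 5, 12, 19, 26 — the last one ≤ 31 is the 26th.

March 26, 2050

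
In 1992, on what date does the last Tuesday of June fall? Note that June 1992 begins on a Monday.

1992-06-30

June 1992 begins on a Monday, so the first Tuesday is June 2 (1 day later).
June 1992 has 30 days. Adding weeks: 2, 9, 16, 23, 30 — the last one ≤ 30 is the 30th.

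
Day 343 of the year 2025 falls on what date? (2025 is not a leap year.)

Jan has 31 days (343 − 31 = 312 remain).
Feb has 28 days (312 − 28 = 284 remain).
Mar has 31 days (284 − 31 = 253 remain).
Apr has 30 days (253 − 30 = 223 remain).
May has 31 days (223 − 31 = 192 remain).
Jun has 30 days (192 − 30 = 162 remain).
Jul has 31 days (162 − 31 = 131 remain).
Aug has 31 days (131 − 31 = 100 remain).
Sep has 30 days (100 − 30 = 70 remain).
Oct has 31 days (70 − 31 = 39 remain).
Nov has 30 days (39 − 30 = 9 remain).
9 into Dec → Dec 9.

Dec 9, 2025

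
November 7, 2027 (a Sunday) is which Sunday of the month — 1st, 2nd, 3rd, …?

1st

Day 7 falls in week ⌈7/7⌉ of the month.
Days 1–7 hold the 1st Sunday, 8–14 the 2nd, 15–21 the 3rd, 22–28 the 4th, 29–31 the 5th.
7 is in the range for the 1st.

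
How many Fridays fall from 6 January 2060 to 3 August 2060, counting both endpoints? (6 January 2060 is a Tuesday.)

30

6 January 2060 is a Tuesday; the first Friday on or after it is 9 January 2060 (3 days later).
From 9 January 2060 to 3 August 2060: 22 + 29 + 31 + 30 + 31 + 30 + 31 + 3 = 207 days (rest of January, February, March, April, May, June, July, August).
207 ÷ 7 = 29 full weeks with remainder 4, so 29 more Fridays after the first → 30.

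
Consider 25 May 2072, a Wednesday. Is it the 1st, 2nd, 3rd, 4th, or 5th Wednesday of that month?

4th

Day 25 falls in week ⌈25/7⌉ of the month.
Days 1–7 hold the 1st Wednesday, 8–14 the 2nd, 15–21 the 3rd, 22–28 the 4th, 29–31 the 5th.
25 is in the range for the 4th.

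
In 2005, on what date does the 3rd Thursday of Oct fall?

The first Thursday of Oct 2005 is Oct 6.
The 3rd Thursday is 2 weeks later: 6 + 14 = 20.

Oct 20, 2005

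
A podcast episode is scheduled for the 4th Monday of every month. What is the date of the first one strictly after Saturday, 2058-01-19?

2058-01-28

January 2058 starts on a Tuesday; its first Monday is the 7th, so the 4th Monday is the 28th — 2058-01-28.
2058-01-28 is after 2058-01-19, so that is the next one.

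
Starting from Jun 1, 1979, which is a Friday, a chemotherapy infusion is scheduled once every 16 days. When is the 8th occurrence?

Sep 21, 1979

The 8th occurrence is 7 intervals after the first: 7 × 16 = 112 days after Jun 1, 1979.
Jun has 30 days — 29 days to the end of Jun leaves 83.
Jul has 31 days (52 left).
Aug has 31 days (21 left).
21 days into Sep → Sep 21, 1979.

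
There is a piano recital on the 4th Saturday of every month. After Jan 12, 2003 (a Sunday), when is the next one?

Jan 2003 starts on a Wednesday; its first Saturday is the 4th, so the 4th Saturday is the 25th — Jan 25, 2003.
Jan 25, 2003 is after Jan 12, 2003, so that is the next one.

Jan 25, 2003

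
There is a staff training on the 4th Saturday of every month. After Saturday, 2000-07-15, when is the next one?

2000-07-22

July 2000 starts on a Saturday; its first Saturday is the 1st, so the 4th Saturday is the 22nd — 2000-07-22.
2000-07-22 is after 2000-07-15, so that is the next one.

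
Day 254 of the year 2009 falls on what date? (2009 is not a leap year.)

2009-09-11

January has 31 days (254 − 31 = 223 remain).
February has 28 days (223 − 28 = 195 remain).
March has 31 days (195 − 31 = 164 remain).
April has 30 days (164 − 30 = 134 remain).
May has 31 days (134 − 31 = 103 remain).
June has 30 days (103 − 30 = 73 remain).
July has 31 days (73 − 31 = 42 remain).
August has 31 days (42 − 31 = 11 remain).
11 into September → September 11.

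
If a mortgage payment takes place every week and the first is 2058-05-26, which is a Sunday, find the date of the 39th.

2059-02-16

The 39th occurrence is 38 intervals after the first: 38 × 7 = 266 days after 2058-05-26.
May has 31 days — 5 days to the end of May leaves 261.
June has 30 days (231 left).
July has 31 days (200 left).
August has 31 days (169 left).
September has 30 days (139 left).
October has 31 days (108 left).
November has 30 days (78 left).
December has 31 days (47 left).
January has 31 days (16 left).
16 days into February → 2059-02-16.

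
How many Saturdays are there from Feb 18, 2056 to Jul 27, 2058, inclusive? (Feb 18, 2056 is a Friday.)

Feb 18, 2056 is a Friday; the first Saturday on or after it is Feb 19, 2056 (1 day later).
From Feb 19, 2056 to Jul 27, 2058: 316 + 365 + 208 = 889 days (rest of 2056, 2057, to Jul 27, 2058 in 2058).
889 ÷ 7 = 127 full weeks with remainder 0, so 127 more Saturdays after the first → 128.

128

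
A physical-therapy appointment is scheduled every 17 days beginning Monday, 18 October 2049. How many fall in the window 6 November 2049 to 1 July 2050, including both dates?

Occurrences land 17·i days after 18 October 2049 for i = 0, 1, 2, …
6 November 2049 is 19 days after the start; 19 ÷ 17 = 1 remainder 2; since the remainder is 2, round up to i = 2. First occurrence in the window: #3 on 21 November 2049 (2×17 = 34 days in).
1 July 2050 is 256 days after the start; 256 ÷ 17 = 15 remainder 1. Last occurrence in the window: #16 on 30 June 2050.
Occurrences #3 through #16: 14 in total.

14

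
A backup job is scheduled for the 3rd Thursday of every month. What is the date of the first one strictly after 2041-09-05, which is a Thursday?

September 2041 starts on a Sunday; its first Thursday is the 5th, so the 3rd Thursday is the 19th — 2041-09-19.
2041-09-19 is after 2041-09-05, so that is the next one.

2041-09-19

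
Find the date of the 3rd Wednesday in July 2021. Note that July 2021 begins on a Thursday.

21 July 2021

July 2021 begins on a Thursday, so the first Wednesday is July 7 (6 days later).
The 3rd Wednesday is 2 weeks later: 7 + 14 = 21.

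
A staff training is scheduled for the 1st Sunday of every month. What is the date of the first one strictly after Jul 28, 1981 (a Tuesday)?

Jul 1981 starts on a Wednesday, so its 1st Sunday is Jul 5, 1981 (4 days in).
That is not after Jul 28, 1981, so look at Aug 1981.
Aug 1981 starts on a Saturday, so its 1st Sunday is Aug 2, 1981 (1 day in).

Aug 2, 1981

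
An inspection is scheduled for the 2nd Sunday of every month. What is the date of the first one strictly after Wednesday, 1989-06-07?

1989-06-11

June 1989 starts on a Thursday; its first Sunday is the 4th, so the 2nd Sunday is the 11th — 1989-06-11.
1989-06-11 is after 1989-06-07, so that is the next one.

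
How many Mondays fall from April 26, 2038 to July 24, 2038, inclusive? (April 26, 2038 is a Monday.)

13

April 26, 2038 is a Monday; the first Monday on or after it is April 26, 2038.
From April 26, 2038 to July 24, 2038: 4 + 31 + 30 + 24 = 89 days (rest of April, May, June, July).
89 ÷ 7 = 12 full weeks with remainder 5, so 12 more Mondays after the first → 13.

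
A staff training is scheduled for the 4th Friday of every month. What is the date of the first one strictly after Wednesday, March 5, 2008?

March 28, 2008

March 2008 starts on a Saturday; its first Friday is the 7th, so the 4th Friday is the 28th — March 28, 2008.
March 28, 2008 is after March 5, 2008, so that is the next one.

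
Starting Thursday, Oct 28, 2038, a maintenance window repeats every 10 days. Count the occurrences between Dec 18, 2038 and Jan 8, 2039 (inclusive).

Occurrences land 10·i days after Oct 28, 2038 for i = 0, 1, 2, …
Dec 18, 2038 is 51 days after the start; 51 ÷ 10 = 5 remainder 1; since the remainder is 1, round up to i = 6. First occurrence in the window: #7 on Dec 27, 2038 (6×10 = 60 days in).
Jan 8, 2039 is 72 days after the start; 72 ÷ 10 = 7 remainder 2. Last occurrence in the window: #8 on Jan 6, 2039.
Occurrences #7 through #8: 2 in total.

2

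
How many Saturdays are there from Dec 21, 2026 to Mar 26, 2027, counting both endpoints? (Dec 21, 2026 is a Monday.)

13

Dec 21, 2026 is a Monday; the first Saturday on or after it is Dec 26, 2026 (5 days later).
From Dec 26, 2026 to Mar 26, 2027: 5 + 31 + 28 + 26 = 90 days (rest of Dec, Jan, Feb, Mar).
90 ÷ 7 = 12 full weeks with remainder 6, so 12 more Saturdays after the first → 13.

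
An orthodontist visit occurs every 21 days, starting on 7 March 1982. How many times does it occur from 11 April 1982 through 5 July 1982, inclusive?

Occurrences land 21·i days after 7 March 1982 for i = 0, 1, 2, …
11 April 1982 is 35 days after the start; 35 ÷ 21 = 1 remainder 14; since the remainder is 14, round up to i = 2. First occurrence in the window: #3 on 18 April 1982 (2×21 = 42 days in).
5 July 1982 is 120 days after the start; 120 ÷ 21 = 5 remainder 15. Last occurrence in the window: #6 on 20 June 1982.
Occurrences #3 through #6: 4 in total.

4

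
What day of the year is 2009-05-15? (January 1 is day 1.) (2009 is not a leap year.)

Days in months before May: 31 + 28 + 31 + 30 = 120.
Plus 15 days into May → day 135.

135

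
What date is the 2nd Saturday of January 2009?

January 10, 2009

The first Saturday of January 2009 is January 3.
The 2nd Saturday is 1 weeks later: 3 + 7 = 10.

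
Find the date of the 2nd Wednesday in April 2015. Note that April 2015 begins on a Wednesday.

April 2015 begins on a Wednesday, so the first Wednesday is April 1.
The 2nd Wednesday is 1 weeks later: 1 + 7 = 8.

2015-04-08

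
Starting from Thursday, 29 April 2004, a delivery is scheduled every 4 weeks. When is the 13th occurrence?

31 March 2005

The 13th occurrence is 12 intervals after the first: 12 × 28 = 336 days after 29 April 2004.
April has 30 days — 1 day to the end of April leaves 335.
May has 31 days (304 left).
June has 30 days (274 left).
July has 31 days (243 left).
August has 31 days (212 left).
September has 30 days (182 left).
October has 31 days (151 left).
November has 30 days (121 left).
December has 31 days (90 left).
January has 31 days (59 left).
February has 28 days (31 left).
31 days into March → 31 March 2005.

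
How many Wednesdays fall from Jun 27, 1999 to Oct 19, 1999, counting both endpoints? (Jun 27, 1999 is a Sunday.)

16

Jun 27, 1999 is a Sunday; the first Wednesday on or after it is Jun 30, 1999 (3 days later).
From Jun 30, 1999 to Oct 19, 1999: 0 + 31 + 31 + 30 + 19 = 111 days (rest of Jun, Jul, Aug, Sep, Oct).
111 ÷ 7 = 15 full weeks with remainder 6, so 15 more Wednesdays after the first → 16.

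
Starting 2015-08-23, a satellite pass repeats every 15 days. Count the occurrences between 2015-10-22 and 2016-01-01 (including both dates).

Occurrences land 15·i days after 2015-08-23 for i = 0, 1, 2, …
2015-10-22 is 60 days after the start; 60 ÷ 15 = 4 remainder 0. First occurrence in the window: #5 on 2015-10-22 (4×15 = 60 days in).
2016-01-01 is 131 days after the start; 131 ÷ 15 = 8 remainder 11. Last occurrence in the window: #9 on 2015-12-21.
Occurrences #5 through #9: 5 in total.

5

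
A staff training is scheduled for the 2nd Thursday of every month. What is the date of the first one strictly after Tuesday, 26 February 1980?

13 March 1980

February 1980 starts on a Friday; its first Thursday is the 7th, so the 2nd Thursday is the 14th — 14 February 1980.
That is not after 26 February 1980, so look at March 1980.
March 1980 starts on a Saturday; its first Thursday is the 6th, so the 2nd Thursday is the 13th — 13 March 1980.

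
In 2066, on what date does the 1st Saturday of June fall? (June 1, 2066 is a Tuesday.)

June 2066 begins on a Tuesday, so the first Saturday is June 5 (4 days later).

5 June 2066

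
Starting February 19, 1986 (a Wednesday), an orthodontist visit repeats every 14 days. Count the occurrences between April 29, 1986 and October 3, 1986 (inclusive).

12

Occurrences land 14·i days after February 19, 1986 for i = 0, 1, 2, …
April 29, 1986 is 69 days after the start; 69 ÷ 14 = 4 remainder 13; since the remainder is 13, round up to i = 5. First occurrence in the window: #6 on April 30, 1986 (5×14 = 70 days in).
October 3, 1986 is 226 days after the start; 226 ÷ 14 = 16 remainder 2. Last occurrence in the window: #17 on October 1, 1986.
Occurrences #6 through #17: 12 in total.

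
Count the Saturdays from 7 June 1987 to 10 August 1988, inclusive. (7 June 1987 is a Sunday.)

7 June 1987 is a Sunday; the first Saturday on or after it is 13 June 1987 (6 days later).
From 13 June 1987 to 10 August 1988: 201 + 223 = 424 days (rest of 1987, to 10 August 1988 in 1988).
424 ÷ 7 = 60 full weeks with remainder 4, so 60 more Saturdays after the first → 61.

61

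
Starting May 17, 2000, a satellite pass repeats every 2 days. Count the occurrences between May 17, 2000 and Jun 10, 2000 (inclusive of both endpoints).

Occurrences land 2·i days after May 17, 2000 for i = 0, 1, 2, …
The window opens on the start date, so the first occurrence inside is #1 on May 17, 2000.
Jun 10, 2000 is 24 days after the start; 24 ÷ 2 = 12 remainder 0. Last occurrence in the window: #13 on Jun 10, 2000.
Occurrences #1 through #13: 13 in total.

13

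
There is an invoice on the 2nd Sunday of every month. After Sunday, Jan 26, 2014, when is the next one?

Jan 2014 starts on a Wednesday; its first Sunday is the 5th, so the 2nd Sunday is the 12th — Jan 12, 2014.
That is not after Jan 26, 2014, so look at Feb 2014.
Feb 2014 starts on a Saturday; its first Sunday is the 2nd, so the 2nd Sunday is the 9th — Feb 9, 2014.

Feb 9, 2014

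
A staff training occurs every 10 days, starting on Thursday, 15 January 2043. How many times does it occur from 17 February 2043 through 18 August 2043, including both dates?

Occurrences land 10·i days after 15 January 2043 for i = 0, 1, 2, …
17 February 2043 is 33 days after the start; 33 ÷ 10 = 3 remainder 3; since the remainder is 3, round up to i = 4. First occurrence in the window: #5 on 24 February 2043 (4×10 = 40 days in).
18 August 2043 is 215 days after the start; 215 ÷ 10 = 21 remainder 5. Last occurrence in the window: #22 on 13 August 2043.
Occurrences #5 through #22: 18 in total.

18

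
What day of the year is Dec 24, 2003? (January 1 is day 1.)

358

Days in months before Dec: 31 + 28 + 31 + 30 + 31 + 30 + 31 + 31 + 30 + 31 + 30 = 334.
Plus 24 days into Dec → day 358.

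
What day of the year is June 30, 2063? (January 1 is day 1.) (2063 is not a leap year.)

Days in months before June: 31 + 28 + 31 + 30 + 31 = 151.
Plus 30 days into June → day 181.

181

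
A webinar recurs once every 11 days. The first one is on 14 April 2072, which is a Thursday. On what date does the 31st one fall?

The 31st occurrence is 30 intervals after the first: 30 × 11 = 330 days after 14 April 2072.
April has 30 days — 16 days to the end of April leaves 314.
May has 31 days (283 left).
June has 30 days (253 left).
July has 31 days (222 left).
August has 31 days (191 left).
September has 30 days (161 left).
October has 31 days (130 left).
November has 30 days (100 left).
December has 31 days (69 left).
January has 31 days (38 left).
February has 28 days (10 left).
10 days into March → 10 March 2073.

10 March 2073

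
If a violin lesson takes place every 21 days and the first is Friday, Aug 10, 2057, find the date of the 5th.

The 5th occurrence is 4 intervals after the first: 4 × 21 = 84 days after Aug 10, 2057.
Aug has 31 days — 21 days to the end of Aug leaves 63.
Sep has 30 days (33 left).
Oct has 31 days (2 left).
2 days into Nov → Nov 2, 2057.

Nov 2, 2057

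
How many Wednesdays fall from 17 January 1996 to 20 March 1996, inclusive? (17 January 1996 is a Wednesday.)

10

17 January 1996 is a Wednesday; the first Wednesday on or after it is 17 January 1996.
From 17 January 1996 to 20 March 1996: 14 + 29 + 20 = 63 days (rest of January, February, March).
63 ÷ 7 = 9 full weeks with remainder 0, so 9 more Wednesdays after the first → 10.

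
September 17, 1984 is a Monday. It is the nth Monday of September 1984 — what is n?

Day 17 falls in week ⌈17/7⌉ of the month.
Days 1–7 hold the 1st Monday, 8–14 the 2nd, 15–21 the 3rd, 22–28 the 4th, 29–31 the 5th.
17 is in the range for the 3rd.

3rd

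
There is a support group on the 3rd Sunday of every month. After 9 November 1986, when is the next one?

16 November 1986

November 1986 starts on a Saturday; its first Sunday is the 2nd, so the 3rd Sunday is the 16th — 16 November 1986.
16 November 1986 is after 9 November 1986, so that is the next one.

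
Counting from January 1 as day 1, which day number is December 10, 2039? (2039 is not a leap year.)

344

Days in months before December: 31 + 28 + 31 + 30 + 31 + 30 + 31 + 31 + 30 + 31 + 30 = 334.
Plus 10 days into December → day 344.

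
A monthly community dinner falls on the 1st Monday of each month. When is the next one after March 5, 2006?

March 2006 starts on a Wednesday, so its 1st Monday is March 6, 2006 (5 days in).
March 6, 2006 is after March 5, 2006, so that is the next one.

March 6, 2006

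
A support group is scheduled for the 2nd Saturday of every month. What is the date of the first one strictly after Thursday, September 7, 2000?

September 9, 2000

September 2000 starts on a Friday; its first Saturday is the 2nd, so the 2nd Saturday is the 9th — September 9, 2000.
September 9, 2000 is after September 7, 2000, so that is the next one.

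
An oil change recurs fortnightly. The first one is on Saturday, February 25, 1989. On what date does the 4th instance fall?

April 8, 1989

The 4th occurrence is 3 intervals after the first: 3 × 14 = 42 days after February 25, 1989.
February has 28 days — 3 days to the end of February leaves 39.
March has 31 days (8 left).
8 days into April → April 8, 1989.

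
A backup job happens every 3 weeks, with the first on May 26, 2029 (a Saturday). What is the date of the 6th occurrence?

September 8, 2029

The 6th occurrence is 5 intervals after the first: 5 × 21 = 105 days after May 26, 2029.
May has 31 days — 5 days to the end of May leaves 100.
June has 30 days (70 left).
July has 31 days (39 left).
August has 31 days (8 left).
8 days into September → September 8, 2029.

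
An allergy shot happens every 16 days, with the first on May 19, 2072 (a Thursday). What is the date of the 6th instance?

The 6th occurrence is 5 intervals after the first: 5 × 16 = 80 days after May 19, 2072.
May has 31 days — 12 days to the end of May leaves 68.
Jun has 30 days (38 left).
Jul has 31 days (7 left).
7 days into Aug → Aug 7, 2072.

Aug 7, 2072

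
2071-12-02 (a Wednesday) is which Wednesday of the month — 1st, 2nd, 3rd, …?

Day 2 falls in week ⌈2/7⌉ of the month.
Days 1–7 hold the 1st Wednesday, 8–14 the 2nd, 15–21 the 3rd, 22–28 the 4th, 29–31 the 5th.
2 is in the range for the 1st.

1st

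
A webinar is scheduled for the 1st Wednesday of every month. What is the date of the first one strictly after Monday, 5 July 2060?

July 2060 starts on a Thursday, so its 1st Wednesday is 7 July 2060 (6 days in).
7 July 2060 is after 5 July 2060, so that is the next one.

7 July 2060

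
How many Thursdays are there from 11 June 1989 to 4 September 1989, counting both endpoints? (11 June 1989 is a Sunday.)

11 June 1989 is a Sunday; the first Thursday on or after it is 15 June 1989 (4 days later).
From 15 June 1989 to 4 September 1989: 15 + 31 + 31 + 4 = 81 days (rest of June, July, August, September).
81 ÷ 7 = 11 full weeks with remainder 4, so 11 more Thursdays after the first → 12.

12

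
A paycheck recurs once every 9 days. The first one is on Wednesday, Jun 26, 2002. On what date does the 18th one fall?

The 18th occurrence is 17 intervals after the first: 17 × 9 = 153 days after Jun 26, 2002.
Jun has 30 days — 4 days to the end of Jun leaves 149.
Jul has 31 days (118 left).
Aug has 31 days (87 left).
Sep has 30 days (57 left).
Oct has 31 days (26 left).
26 days into Nov → Nov 26, 2002.

Nov 26, 2002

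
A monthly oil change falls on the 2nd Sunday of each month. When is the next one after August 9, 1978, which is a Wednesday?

August 1978 starts on a Tuesday; its first Sunday is the 6th, so the 2nd Sunday is the 13th — August 13, 1978.
August 13, 1978 is after August 9, 1978, so that is the next one.

August 13, 1978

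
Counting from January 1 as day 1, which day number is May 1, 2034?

Days in months before May: 31 + 28 + 31 + 30 = 120.
Plus 1 day into May → day 121.

121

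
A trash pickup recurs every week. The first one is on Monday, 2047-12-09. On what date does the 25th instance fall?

2048-05-25

The 25th occurrence is 24 intervals after the first: 24 × 7 = 168 days after 2047-12-09.
December has 31 days — 22 days to the end of December leaves 146.
January has 31 days (115 left).
February has 29 days (86 left).
March has 31 days (55 left).
April has 30 days (25 left).
25 days into May → 2048-05-25.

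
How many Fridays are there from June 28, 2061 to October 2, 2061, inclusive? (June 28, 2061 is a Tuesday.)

June 28, 2061 is a Tuesday; the first Friday on or after it is July 1, 2061 (3 days later).
From July 1, 2061 to October 2, 2061: 30 + 31 + 30 + 2 = 93 days (rest of July, August, September, October).
93 ÷ 7 = 13 full weeks with remainder 2, so 13 more Fridays after the first → 14.

14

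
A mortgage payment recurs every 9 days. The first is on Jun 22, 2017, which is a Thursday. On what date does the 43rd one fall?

The 43rd occurrence is 42 intervals after the first: 42 × 9 = 378 days after Jun 22, 2017.
Jun has 30 days — 8 days to the end of Jun leaves 370.
Jul has 31 days (339 left).
Aug has 31 days (308 left).
Sep has 30 days (278 left).
Oct has 31 days (247 left).
Nov has 30 days (217 left).
Dec has 31 days (186 left).
Jan has 31 days (155 left).
Feb has 28 days (127 left).
Mar has 31 days (96 left).
Apr has 30 days (66 left).
May has 31 days (35 left).
Jun has 30 days (5 left).
5 days into Jul → Jul 5, 2018.

Jul 5, 2018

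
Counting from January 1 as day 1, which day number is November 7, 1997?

311

Days in months before November: 31 + 28 + 31 + 30 + 31 + 30 + 31 + 31 + 30 + 31 = 304.
Plus 7 days into November → day 311.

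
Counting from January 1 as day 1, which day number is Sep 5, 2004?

249

Days in months before Sep: 31 + 29 + 31 + 30 + 31 + 30 + 31 + 31 = 244.
Plus 5 days into Sep → day 249.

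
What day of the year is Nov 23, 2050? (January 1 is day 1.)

Days in months before Nov: 31 + 28 + 31 + 30 + 31 + 30 + 31 + 31 + 30 + 31 = 304.
Plus 23 days into Nov → day 327.

327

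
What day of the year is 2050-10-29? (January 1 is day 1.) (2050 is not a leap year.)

302

Days in months before October: 31 + 28 + 31 + 30 + 31 + 30 + 31 + 31 + 30 = 273.
Plus 29 days into October → day 302.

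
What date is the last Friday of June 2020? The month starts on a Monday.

2020-06-26

June 2020 begins on a Monday, so the first Friday is June 5 (4 days later).
June 2020 has 30 days. Adding weeks: 5, 12, 19, 26 — the last one ≤ 30 is the 26th.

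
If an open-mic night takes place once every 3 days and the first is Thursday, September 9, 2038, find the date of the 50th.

February 3, 2039

The 50th occurrence is 49 intervals after the first: 49 × 3 = 147 days after September 9, 2038.
September has 30 days — 21 days to the end of September leaves 126.
October has 31 days (95 left).
November has 30 days (65 left).
December has 31 days (34 left).
January has 31 days (3 left).
3 days into February → February 3, 2039.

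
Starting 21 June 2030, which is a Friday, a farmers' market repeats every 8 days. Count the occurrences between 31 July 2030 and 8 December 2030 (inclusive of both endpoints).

Occurrences land 8·i days after 21 June 2030 for i = 0, 1, 2, …
31 July 2030 is 40 days after the start; 40 ÷ 8 = 5 remainder 0. First occurrence in the window: #6 on 31 July 2030 (5×8 = 40 days in).
8 December 2030 is 170 days after the start; 170 ÷ 8 = 21 remainder 2. Last occurrence in the window: #22 on 6 December 2030.
Occurrences #6 through #22: 17 in total.

17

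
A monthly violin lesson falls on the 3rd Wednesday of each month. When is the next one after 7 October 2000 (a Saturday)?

October 2000 starts on a Sunday; its first Wednesday is the 4th, so the 3rd Wednesday is the 18th — 18 October 2000.
18 October 2000 is after 7 October 2000, so that is the next one.

18 October 2000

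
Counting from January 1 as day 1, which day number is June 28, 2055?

179

Days in months before June: 31 + 28 + 31 + 30 + 31 = 151.
Plus 28 days into June → day 179.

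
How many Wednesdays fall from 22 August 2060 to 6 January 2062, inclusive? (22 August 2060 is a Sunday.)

22 August 2060 is a Sunday; the first Wednesday on or after it is 25 August 2060 (3 days later).
From 25 August 2060 to 6 January 2062: 128 + 365 + 6 = 499 days (rest of 2060, 2061, to 6 January 2062 in 2062).
499 ÷ 7 = 71 full weeks with remainder 2, so 71 more Wednesdays after the first → 72.

72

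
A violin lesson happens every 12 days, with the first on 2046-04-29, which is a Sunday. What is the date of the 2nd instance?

2046-05-11

The 2nd occurrence is 1 interval after the first: 1 × 12 = 12 days after 2046-04-29.
April has 30 days — 1 day to the end of April leaves 11.
11 days into May → 2046-05-11.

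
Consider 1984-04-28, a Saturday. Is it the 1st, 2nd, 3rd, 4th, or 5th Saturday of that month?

Day 28 falls in week ⌈28/7⌉ of the month.
Days 1–7 hold the 1st Saturday, 8–14 the 2nd, 15–21 the 3rd, 22–28 the 4th, 29–31 the 5th.
28 is in the range for the 4th.

4th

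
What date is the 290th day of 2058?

January has 31 days (290 − 31 = 259 remain).
February has 28 days (259 − 28 = 231 remain).
March has 31 days (231 − 31 = 200 remain).
April has 30 days (200 − 30 = 170 remain).
May has 31 days (170 − 31 = 139 remain).
June has 30 days (139 − 30 = 109 remain).
July has 31 days (109 − 31 = 78 remain).
August has 31 days (78 − 31 = 47 remain).
September has 30 days (47 − 30 = 17 remain).
17 into October → October 17.

2058-10-17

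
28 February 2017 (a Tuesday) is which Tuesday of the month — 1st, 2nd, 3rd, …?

Day 28 falls in week ⌈28/7⌉ of the month.
Days 1–7 hold the 1st Tuesday, 8–14 the 2nd, 15–21 the 3rd, 22–28 the 4th, 29–31 the 5th.
28 is in the range for the 4th.

4th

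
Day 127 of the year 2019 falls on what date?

May 7, 2019

Jan has 31 days (127 − 31 = 96 remain).
Feb has 28 days (96 − 28 = 68 remain).
Mar has 31 days (68 − 31 = 37 remain).
Apr has 30 days (37 − 30 = 7 remain).
7 into May → May 7.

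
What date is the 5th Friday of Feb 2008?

Feb 29, 2008

The first Friday of Feb 2008 is Feb 1.
The 5th Friday is 4 weeks later: 1 + 28 = 29.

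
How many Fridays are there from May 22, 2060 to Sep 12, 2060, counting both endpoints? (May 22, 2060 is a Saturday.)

16

May 22, 2060 is a Saturday; the first Friday on or after it is May 28, 2060 (6 days later).
From May 28, 2060 to Sep 12, 2060: 3 + 30 + 31 + 31 + 12 = 107 days (rest of May, Jun, Jul, Aug, Sep).
107 ÷ 7 = 15 full weeks with remainder 2, so 15 more Fridays after the first → 16.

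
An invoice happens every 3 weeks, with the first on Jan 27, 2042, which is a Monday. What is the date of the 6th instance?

May 12, 2042

The 6th occurrence is 5 intervals after the first: 5 × 21 = 105 days after Jan 27, 2042.
Jan has 31 days — 4 days to the end of Jan leaves 101.
Feb has 28 days (73 left).
Mar has 31 days (42 left).
Apr has 30 days (12 left).
12 days into May → May 12, 2042.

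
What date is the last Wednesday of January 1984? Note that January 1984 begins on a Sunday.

January 1984 begins on a Sunday, so the first Wednesday is January 4 (3 days later).
January 1984 has 31 days. Adding weeks: 4, 11, 18, 25 — the last one ≤ 31 is the 25th.

1984-01-25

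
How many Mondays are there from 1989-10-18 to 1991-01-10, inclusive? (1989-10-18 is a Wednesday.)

64

1989-10-18 is a Wednesday; the first Monday on or after it is 1989-10-23 (5 days later).
From 1989-10-23 to 1991-01-10: 69 + 365 + 10 = 444 days (rest of 1989, 1990, to 1991-01-10 in 1991).
444 ÷ 7 = 63 full weeks with remainder 3, so 63 more Mondays after the first → 64.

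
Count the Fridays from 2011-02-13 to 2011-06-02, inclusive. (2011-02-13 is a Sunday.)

2011-02-13 is a Sunday; the first Friday on or after it is 2011-02-18 (5 days later).
From 2011-02-18 to 2011-06-02: 10 + 31 + 30 + 31 + 2 = 104 days (rest of February, March, April, May, June).
104 ÷ 7 = 14 full weeks with remainder 6, so 14 more Fridays after the first → 15.

15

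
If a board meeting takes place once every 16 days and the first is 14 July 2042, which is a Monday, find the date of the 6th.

The 6th occurrence is 5 intervals after the first: 5 × 16 = 80 days after 14 July 2042.
July has 31 days — 17 days to the end of July leaves 63.
August has 31 days (32 left).
September has 30 days (2 left).
2 days into October → 2 October 2042.

2 October 2042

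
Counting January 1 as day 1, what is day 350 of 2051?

December 16, 2051

January has 31 days (350 − 31 = 319 remain).
February has 28 days (319 − 28 = 291 remain).
March has 31 days (291 − 31 = 260 remain).
April has 30 days (260 − 30 = 230 remain).
May has 31 days (230 − 31 = 199 remain).
June has 30 days (199 − 30 = 169 remain).
July has 31 days (169 − 31 = 138 remain).
August has 31 days (138 − 31 = 107 remain).
September has 30 days (107 − 30 = 77 remain).
October has 31 days (77 − 31 = 46 remain).
November has 30 days (46 − 30 = 16 remain).
16 into December → December 16.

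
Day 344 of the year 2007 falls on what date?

December 10, 2007

January has 31 days (344 − 31 = 313 remain).
February has 28 days (313 − 28 = 285 remain).
March has 31 days (285 − 31 = 254 remain).
April has 30 days (254 − 30 = 224 remain).
May has 31 days (224 − 31 = 193 remain).
June has 30 days (193 − 30 = 163 remain).
July has 31 days (163 − 31 = 132 remain).
August has 31 days (132 − 31 = 101 remain).
September has 30 days (101 − 30 = 71 remain).
October has 31 days (71 − 31 = 40 remain).
November has 30 days (40 − 30 = 10 remain).
10 into December → December 10.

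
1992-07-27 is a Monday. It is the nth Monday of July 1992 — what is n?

4th

Day 27 falls in week ⌈27/7⌉ of the month.
Days 1–7 hold the 1st Monday, 8–14 the 2nd, 15–21 the 3rd, 22–28 the 4th, 29–31 the 5th.
27 is in the range for the 4th.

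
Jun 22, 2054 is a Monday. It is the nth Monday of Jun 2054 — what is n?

Day 22 falls in week ⌈22/7⌉ of the month.
Days 1–7 hold the 1st Monday, 8–14 the 2nd, 15–21 the 3rd, 22–28 the 4th, 29–31 the 5th.
22 is in the range for the 4th.

4th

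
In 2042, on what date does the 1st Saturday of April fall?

April 5, 2042

The first Saturday of April 2042 is April 5.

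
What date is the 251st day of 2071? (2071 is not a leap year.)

January has 31 days (251 − 31 = 220 remain).
February has 28 days (220 − 28 = 192 remain).
March has 31 days (192 − 31 = 161 remain).
April has 30 days (161 − 30 = 131 remain).
May has 31 days (131 − 31 = 100 remain).
June has 30 days (100 − 30 = 70 remain).
July has 31 days (70 − 31 = 39 remain).
August has 31 days (39 − 31 = 8 remain).
8 into September → September 8.

2071-09-08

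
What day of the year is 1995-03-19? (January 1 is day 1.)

78

Days in months before March: 31 + 28 = 59.
Plus 19 days into March → day 78.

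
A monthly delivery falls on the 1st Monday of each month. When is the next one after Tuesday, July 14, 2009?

August 3, 2009

July 2009 starts on a Wednesday, so its 1st Monday is July 6, 2009 (5 days in).
That is not after July 14, 2009, so look at August 2009.
August 2009 starts on a Saturday, so its 1st Monday is August 3, 2009 (2 days in).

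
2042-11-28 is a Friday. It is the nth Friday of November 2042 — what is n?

4th

Day 28 falls in week ⌈28/7⌉ of the month.
Days 1–7 hold the 1st Friday, 8–14 the 2nd, 15–21 the 3rd, 22–28 the 4th, 29–31 the 5th.
28 is in the range for the 4th.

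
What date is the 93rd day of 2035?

January has 31 days (93 − 31 = 62 remain).
February has 28 days (62 − 28 = 34 remain).
March has 31 days (34 − 31 = 3 remain).
3 into April → April 3.

2035-04-03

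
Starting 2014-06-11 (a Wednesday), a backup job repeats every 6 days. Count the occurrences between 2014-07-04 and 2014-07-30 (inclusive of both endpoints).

5

Occurrences land 6·i days after 2014-06-11 for i = 0, 1, 2, …
2014-07-04 is 23 days after the start; 23 ÷ 6 = 3 remainder 5; since the remainder is 5, round up to i = 4. First occurrence in the window: #5 on 2014-07-05 (4×6 = 24 days in).
2014-07-30 is 49 days after the start; 49 ÷ 6 = 8 remainder 1. Last occurrence in the window: #9 on 2014-07-29.
Occurrences #5 through #9: 5 in total.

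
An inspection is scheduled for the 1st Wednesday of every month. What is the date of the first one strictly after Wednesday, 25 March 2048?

1 April 2048

March 2048 starts on a Sunday, so its 1st Wednesday is 4 March 2048 (3 days in).
That is not after 25 March 2048, so look at April 2048.
April 2048 starts on a Wednesday, so its 1st Wednesday is 1 April 2048.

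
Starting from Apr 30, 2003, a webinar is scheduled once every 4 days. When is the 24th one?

Jul 31, 2003

The 24th occurrence is 23 intervals after the first: 23 × 4 = 92 days after Apr 30, 2003.
Apr has 30 days — 0 days to the end of Apr leaves 92.
May has 31 days (61 left).
Jun has 30 days (31 left).
31 days into Jul → Jul 31, 2003.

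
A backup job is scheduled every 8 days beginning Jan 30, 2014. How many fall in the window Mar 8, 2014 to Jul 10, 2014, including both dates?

16

Occurrences land 8·i days after Jan 30, 2014 for i = 0, 1, 2, …
Mar 8, 2014 is 37 days after the start; 37 ÷ 8 = 4 remainder 5; since the remainder is 5, round up to i = 5. First occurrence in the window: #6 on Mar 11, 2014 (5×8 = 40 days in).
Jul 10, 2014 is 161 days after the start; 161 ÷ 8 = 20 remainder 1. Last occurrence in the window: #21 on Jul 9, 2014.
Occurrences #6 through #21: 16 in total.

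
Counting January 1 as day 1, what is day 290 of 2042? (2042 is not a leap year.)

January has 31 days (290 − 31 = 259 remain).
February has 28 days (259 − 28 = 231 remain).
March has 31 days (231 − 31 = 200 remain).
April has 30 days (200 − 30 = 170 remain).
May has 31 days (170 − 31 = 139 remain).
June has 30 days (139 − 30 = 109 remain).
July has 31 days (109 − 31 = 78 remain).
August has 31 days (78 − 31 = 47 remain).
September has 30 days (47 − 30 = 17 remain).
17 into October → October 17.

17 October 2042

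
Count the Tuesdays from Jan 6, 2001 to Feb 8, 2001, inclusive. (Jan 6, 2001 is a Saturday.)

Jan 6, 2001 is a Saturday; the first Tuesday on or after it is Jan 9, 2001 (3 days later).
From Jan 9, 2001 to Feb 8, 2001: 22 + 8 = 30 days (rest of Jan, Feb).
30 ÷ 7 = 4 full weeks with remainder 2, so 4 more Tuesdays after the first → 5.

5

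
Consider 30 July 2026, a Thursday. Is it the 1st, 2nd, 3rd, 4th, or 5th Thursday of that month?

Day 30 falls in week ⌈30/7⌉ of the month.
Days 1–7 hold the 1st Thursday, 8–14 the 2nd, 15–21 the 3rd, 22–28 the 4th, 29–31 the 5th.
30 is in the range for the 5th.

5th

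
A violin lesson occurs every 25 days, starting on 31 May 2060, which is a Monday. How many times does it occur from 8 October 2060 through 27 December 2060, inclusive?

3

Occurrences land 25·i days after 31 May 2060 for i = 0, 1, 2, …
8 October 2060 is 130 days after the start; 130 ÷ 25 = 5 remainder 5; since the remainder is 5, round up to i = 6. First occurrence in the window: #7 on 28 October 2060 (6×25 = 150 days in).
27 December 2060 is 210 days after the start; 210 ÷ 25 = 8 remainder 10. Last occurrence in the window: #9 on 17 December 2060.
Occurrences #7 through #9: 3 in total.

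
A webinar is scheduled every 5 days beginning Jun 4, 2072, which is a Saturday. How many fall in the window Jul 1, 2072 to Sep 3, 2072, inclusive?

Occurrences land 5·i days after Jun 4, 2072 for i = 0, 1, 2, …
Jul 1, 2072 is 27 days after the start; 27 ÷ 5 = 5 remainder 2; since the remainder is 2, round up to i = 6. First occurrence in the window: #7 on Jul 4, 2072 (6×5 = 30 days in).
Sep 3, 2072 is 91 days after the start; 91 ÷ 5 = 18 remainder 1. Last occurrence in the window: #19 on Sep 2, 2072.
Occurrences #7 through #19: 13 in total.

13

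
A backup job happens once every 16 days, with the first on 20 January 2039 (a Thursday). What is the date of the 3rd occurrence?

21 February 2039

The 3rd occurrence is 2 intervals after the first: 2 × 16 = 32 days after 20 January 2039.
January has 31 days — 11 days to the end of January leaves 21.
21 days into February → 21 February 2039.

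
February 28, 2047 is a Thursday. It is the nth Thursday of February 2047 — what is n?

4th

Day 28 falls in week ⌈28/7⌉ of the month.
Days 1–7 hold the 1st Thursday, 8–14 the 2nd, 15–21 the 3rd, 22–28 the 4th, 29–31 the 5th.
28 is in the range for the 4th.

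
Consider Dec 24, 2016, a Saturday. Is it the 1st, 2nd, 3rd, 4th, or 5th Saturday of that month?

Day 24 falls in week ⌈24/7⌉ of the month.
Days 1–7 hold the 1st Saturday, 8–14 the 2nd, 15–21 the 3rd, 22–28 the 4th, 29–31 the 5th.
24 is in the range for the 4th.

4th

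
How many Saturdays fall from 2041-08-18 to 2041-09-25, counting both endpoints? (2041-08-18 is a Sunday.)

2041-08-18 is a Sunday; the first Saturday on or after it is 2041-08-24 (6 days later).
From 2041-08-24 to 2041-09-25: 7 + 25 = 32 days (rest of August, September).
32 ÷ 7 = 4 full weeks with remainder 4, so 4 more Saturdays after the first → 5.

5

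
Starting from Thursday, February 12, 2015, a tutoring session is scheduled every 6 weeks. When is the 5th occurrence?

The 5th occurrence is 4 intervals after the first: 4 × 42 = 168 days after February 12, 2015.
February has 28 days — 16 days to the end of February leaves 152.
March has 31 days (121 left).
April has 30 days (91 left).
May has 31 days (60 left).
June has 30 days (30 left).
30 days into July → July 30, 2015.

July 30, 2015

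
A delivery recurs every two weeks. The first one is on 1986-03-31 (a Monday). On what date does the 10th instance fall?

1986-08-04

The 10th occurrence is 9 intervals after the first: 9 × 14 = 126 days after 1986-03-31.
March has 31 days — 0 days to the end of March leaves 126.
April has 30 days (96 left).
May has 31 days (65 left).
June has 30 days (35 left).
July has 31 days (4 left).
4 days into August → 1986-08-04.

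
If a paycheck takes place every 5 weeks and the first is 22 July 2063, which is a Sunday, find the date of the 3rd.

The 3rd occurrence is 2 intervals after the first: 2 × 35 = 70 days after 22 July 2063.
July has 31 days — 9 days to the end of July leaves 61.
August has 31 days (30 left).
30 days into September → 30 September 2063.

30 September 2063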